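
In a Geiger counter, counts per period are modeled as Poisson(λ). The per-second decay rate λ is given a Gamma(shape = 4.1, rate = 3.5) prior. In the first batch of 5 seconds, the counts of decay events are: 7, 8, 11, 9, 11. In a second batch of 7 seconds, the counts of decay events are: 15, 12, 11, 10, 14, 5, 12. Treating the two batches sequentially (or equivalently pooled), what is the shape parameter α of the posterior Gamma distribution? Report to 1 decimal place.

With a Gamma(shape α, rate β) prior, the Poisson likelihood is conjugate: the posterior is Gamma(α + ΣXᵢ, β + n).
Batch 1: sum of counts S = 46 over n = 5 seconds.
After batch 1: Gamma(α+S, β+n) = Gamma(4.1+46, 3.5+5) = Gamma(50.1, 8.5).
Batch 2: sum of counts S = 79 over n = 7 seconds.
After batch 2: Gamma(α+S, β+n) = Gamma(50.1+79, 8.5+7) = Gamma(129.1, 15.5).
Posterior α = 129.1.

129.1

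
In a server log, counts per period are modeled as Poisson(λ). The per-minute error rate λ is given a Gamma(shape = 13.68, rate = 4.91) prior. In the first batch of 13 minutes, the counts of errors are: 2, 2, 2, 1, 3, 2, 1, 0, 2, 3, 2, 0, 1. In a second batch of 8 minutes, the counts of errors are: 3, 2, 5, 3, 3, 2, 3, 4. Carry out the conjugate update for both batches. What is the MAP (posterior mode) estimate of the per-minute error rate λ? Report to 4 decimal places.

2.2648

With a Gamma(shape α, rate β) prior, the Poisson likelihood is conjugate: the posterior is Gamma(α + ΣXᵢ, β + n).
Batch 1: sum of counts S = 21 over n = 13 minutes.
After batch 1: Gamma(α+S, β+n) = Gamma(13.68+21, 4.91+13) = Gamma(34.68, 17.91).
Batch 2: sum of counts S = 25 over n = 8 minutes.
After batch 2: Gamma(α+S, β+n) = Gamma(34.68+25, 17.91+8) = Gamma(59.68, 25.91).
Mode of Gamma(α,β) for α≥1 is (α−1)/β = 58.68/25.91 = 2.2648.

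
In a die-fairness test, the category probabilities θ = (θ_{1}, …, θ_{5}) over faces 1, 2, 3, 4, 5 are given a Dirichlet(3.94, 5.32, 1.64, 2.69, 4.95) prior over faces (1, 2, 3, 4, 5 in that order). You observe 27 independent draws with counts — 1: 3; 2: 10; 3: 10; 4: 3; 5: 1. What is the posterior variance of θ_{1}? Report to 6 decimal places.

0.002775

The Dirichlet prior is conjugate to the Multinomial likelihood: each posterior αⱼ = prior αⱼ + observed count nⱼ.
Posterior concentration: (6.94, 15.32, 11.64, 5.69, 5.95), total = 45.54.
Var[θ_j] = α_j(Σα−α_j)/((Σα)²(Σα+1)) = 6.94·38.60/(45.54²·46.54) = 0.002775.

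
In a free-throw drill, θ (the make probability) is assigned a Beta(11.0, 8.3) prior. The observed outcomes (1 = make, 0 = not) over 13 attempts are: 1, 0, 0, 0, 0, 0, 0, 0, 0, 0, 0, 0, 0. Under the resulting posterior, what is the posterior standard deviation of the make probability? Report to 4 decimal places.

The Beta prior is conjugate to a Binomial/Bernoulli likelihood; the update adds successes to α and failures to β.
Posterior: Beta(α+k, β+n−k) = Beta(11.0+1, 8.3+12) = Beta(12.0, 20.3).
Var = αβ/((α+β)²(α+β+1)) = 12.0·20.3/(32.3²·33.3) = 0.00701178; SD = √0.00701178 = 0.0837.

0.0837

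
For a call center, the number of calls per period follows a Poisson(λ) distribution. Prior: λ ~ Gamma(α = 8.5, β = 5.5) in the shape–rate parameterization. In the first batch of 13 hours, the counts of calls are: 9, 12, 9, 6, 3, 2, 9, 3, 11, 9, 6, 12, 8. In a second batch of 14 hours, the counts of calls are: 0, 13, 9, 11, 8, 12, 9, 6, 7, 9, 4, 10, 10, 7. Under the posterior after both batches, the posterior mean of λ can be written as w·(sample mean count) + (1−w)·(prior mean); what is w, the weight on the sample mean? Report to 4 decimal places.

0.8308

With a Gamma(shape α, rate β) prior, the Poisson likelihood is conjugate: the posterior is Gamma(α + ΣXᵢ, β + n).
Total number of hours: n = 13 + 14 = 27.
Posterior mean = (α₀+S)/(β₀+n) = [n/(β₀+n)]·(S/n) + [β₀/(β₀+n)]·(α₀/β₀), so only n and β₀ enter the weight.
Weight on data w = n/(β₀+n) = 27/(5.5+27) = 27/32.5 = 0.8308.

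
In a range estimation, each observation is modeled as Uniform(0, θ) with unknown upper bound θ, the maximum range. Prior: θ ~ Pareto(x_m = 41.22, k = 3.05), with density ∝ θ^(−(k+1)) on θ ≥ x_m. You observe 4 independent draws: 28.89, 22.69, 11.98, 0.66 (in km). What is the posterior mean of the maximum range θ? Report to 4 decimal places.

A Pareto(scale x_m, shape k) prior on the upper bound θ of Uniform(0, θ) is conjugate: posterior is Pareto(max(x_m, max xᵢ), k + n).
Sample maximum = 28.89; prior scale x_m = 41.22 → posterior scale = max = 41.22.
Posterior shape = 3.05 + 4 = 7.05.
E[θ|data] = k·x_m/(k−1) = 7.05·41.22/6.05 = 48.0332.

48.0332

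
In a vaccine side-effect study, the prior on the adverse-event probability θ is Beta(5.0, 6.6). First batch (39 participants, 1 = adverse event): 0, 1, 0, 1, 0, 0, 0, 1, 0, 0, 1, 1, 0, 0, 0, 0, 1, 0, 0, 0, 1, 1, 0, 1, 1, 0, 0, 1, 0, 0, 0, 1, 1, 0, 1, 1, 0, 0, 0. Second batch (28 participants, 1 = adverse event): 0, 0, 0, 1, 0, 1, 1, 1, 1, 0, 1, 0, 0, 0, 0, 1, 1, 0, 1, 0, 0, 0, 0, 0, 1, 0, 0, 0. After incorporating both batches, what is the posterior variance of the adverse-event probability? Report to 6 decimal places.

The Beta prior is conjugate to a Binomial/Bernoulli likelihood; the update adds successes to α and failures to β.
After batch 1: Beta(5.0+15, 6.6+24) = Beta(20.0, 30.6).
After batch 2: Beta(20.0+10, 30.6+18) = Beta(30.0, 48.6).
Var = αβ/((α+β)²(α+β+1)) = 30.0·48.6/(78.6²·79.6) = 0.002965.

0.002965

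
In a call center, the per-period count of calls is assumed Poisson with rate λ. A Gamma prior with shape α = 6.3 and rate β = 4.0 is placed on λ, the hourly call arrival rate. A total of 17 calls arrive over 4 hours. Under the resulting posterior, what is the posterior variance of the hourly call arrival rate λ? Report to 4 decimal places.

0.3641

With a Gamma(shape α, rate β) prior, the Poisson likelihood is conjugate: the posterior is Gamma(α + ΣXᵢ, β + n).
Posterior: Gamma(α+S, β+n) = Gamma(6.3+17, 4.0+4) = Gamma(23.3, 8.0).
Var = α/β² = 23.3/8.0² = 0.3641.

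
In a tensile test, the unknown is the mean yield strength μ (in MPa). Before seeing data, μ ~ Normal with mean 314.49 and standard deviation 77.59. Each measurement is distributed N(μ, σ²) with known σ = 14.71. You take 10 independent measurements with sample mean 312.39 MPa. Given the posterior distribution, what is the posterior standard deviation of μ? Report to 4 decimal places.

For Normal data with known variance σ², a Normal(μ₀, σ₀²) prior on μ is conjugate. Posterior precision = 1/σ₀² + n/σ²; posterior mean is the precision-weighted average of μ₀ and x̄.
σ₀² = 77.59² = 6020.2081, σ² = 14.71² = 216.3841; σ² + n·σ₀² = 216.3841 + 10·6020.2081 = 60418.4651.
Posterior precision = 1/σ₀² + n/σ² = 1/6020.2081 + 10/216.3841 = (σ² + n·σ₀²)/(σ₀²σ²) = 60418.4651/(6020.2081·216.3841); posterior variance σₙ² = σ₀²σ²/(σ² + n·σ₀²) = 6020.2081·216.3841/60418.4651 = 21.560914.
Posterior SD = √σₙ² = √(6020.2081·216.3841/60418.4651) = 4.6434.

4.6434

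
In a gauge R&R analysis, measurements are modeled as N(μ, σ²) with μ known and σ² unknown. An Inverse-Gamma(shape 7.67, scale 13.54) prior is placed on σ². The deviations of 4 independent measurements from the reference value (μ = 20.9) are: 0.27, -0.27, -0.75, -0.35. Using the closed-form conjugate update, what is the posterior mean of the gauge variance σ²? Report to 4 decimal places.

With known mean μ and an Inverse-Gamma(α, β) prior on σ², the Normal likelihood is conjugate: posterior is Inv-Gamma(α + n/2, β + Σ(xᵢ−μ)²/2).
Σ(xᵢ−μ)² = (0.27)² + (-0.27)² + (-0.75)² + (-0.35)² = 0.8308.
Posterior: Inv-Gamma(7.67 + 4/2, 13.54 + 0.8308/2) = Inv-Gamma(9.67, 13.95540).
E[σ²|data] = β/(α−1) = 13.95540/8.67 = 1.6096.

1.6096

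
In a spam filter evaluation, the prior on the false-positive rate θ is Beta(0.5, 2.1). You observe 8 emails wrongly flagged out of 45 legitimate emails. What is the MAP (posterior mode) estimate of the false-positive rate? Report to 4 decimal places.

The Beta prior is conjugate to a Binomial/Bernoulli likelihood; the update adds successes to α and failures to β.
Posterior: Beta(α+k, β+n−k) = Beta(0.5+8, 2.1+37) = Beta(8.5, 39.1).
Mode of Beta(a,b) for a,b>1 is (a−1)/(a+b−2) = 7.5/45.6 = 0.1645.

0.1645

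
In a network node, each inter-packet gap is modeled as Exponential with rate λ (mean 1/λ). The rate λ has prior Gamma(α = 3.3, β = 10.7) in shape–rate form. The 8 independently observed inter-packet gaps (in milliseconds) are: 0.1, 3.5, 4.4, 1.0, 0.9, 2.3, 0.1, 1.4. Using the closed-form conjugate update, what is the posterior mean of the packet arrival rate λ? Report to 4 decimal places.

0.4631

With a Gamma(shape α, rate β) prior on the exponential rate λ, the posterior after n observations with total T = Σxᵢ is Gamma(α+n, β+T).
Sum of observations T = 13.7 milliseconds; n = 8.
Posterior: Gamma(3.3+8, 10.7+13.7) = Gamma(11.3, 24.4).
Posterior mean of λ = α/β = 11.3/24.4 = 0.4631.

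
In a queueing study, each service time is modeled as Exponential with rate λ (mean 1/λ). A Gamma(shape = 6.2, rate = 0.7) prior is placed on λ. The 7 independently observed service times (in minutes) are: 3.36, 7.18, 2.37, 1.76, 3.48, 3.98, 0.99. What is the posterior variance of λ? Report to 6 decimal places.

0.023264

With a Gamma(shape α, rate β) prior on the exponential rate λ, the posterior after n observations with total T = Σxᵢ is Gamma(α+n, β+T).
Sum of observations T = 23.12 minutes; n = 7.
Posterior: Gamma(6.2+7, 0.7+23.12) = Gamma(13.2, 23.82).
Var = α/β² = 0.023264.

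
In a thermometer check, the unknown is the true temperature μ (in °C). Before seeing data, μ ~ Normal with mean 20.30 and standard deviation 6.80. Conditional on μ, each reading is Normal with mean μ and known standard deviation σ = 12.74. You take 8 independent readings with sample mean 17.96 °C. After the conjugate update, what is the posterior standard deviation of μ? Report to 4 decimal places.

For Normal data with known variance σ², a Normal(μ₀, σ₀²) prior on μ is conjugate. Posterior precision = 1/σ₀² + n/σ²; posterior mean is the precision-weighted average of μ₀ and x̄.
σ₀² = 6.80² = 46.24, σ² = 12.74² = 162.3076; σ² + n·σ₀² = 162.3076 + 8·46.24 = 532.2276.
Posterior precision = 1/σ₀² + n/σ² = 1/46.24 + 8/162.3076 = (σ² + n·σ₀²)/(σ₀²σ²) = 532.2276/(46.24·162.3076); posterior variance σₙ² = σ₀²σ²/(σ² + n·σ₀²) = 46.24·162.3076/532.2276 = 14.101304.
Posterior SD = √σₙ² = √(46.24·162.3076/532.2276) = 3.7552.

3.7552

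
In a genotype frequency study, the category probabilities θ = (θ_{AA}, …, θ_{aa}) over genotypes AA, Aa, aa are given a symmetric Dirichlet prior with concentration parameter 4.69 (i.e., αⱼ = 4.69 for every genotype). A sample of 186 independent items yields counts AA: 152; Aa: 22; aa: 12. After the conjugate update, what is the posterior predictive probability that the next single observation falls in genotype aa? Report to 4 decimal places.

0.0834

The Dirichlet prior is conjugate to the Multinomial likelihood: each posterior αⱼ = prior αⱼ + observed count nⱼ.
Posterior concentration: (156.69, 26.69, 16.69), total = 200.07.
P(next = aa | data) = α_{aa}/Σα = 0.0834.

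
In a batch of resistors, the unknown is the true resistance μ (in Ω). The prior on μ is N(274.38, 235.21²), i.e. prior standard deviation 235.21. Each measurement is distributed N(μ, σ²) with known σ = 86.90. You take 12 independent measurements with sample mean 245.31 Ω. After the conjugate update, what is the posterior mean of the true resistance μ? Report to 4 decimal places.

For Normal data with known variance σ², a Normal(μ₀, σ₀²) prior on μ is conjugate. Posterior precision = 1/σ₀² + n/σ²; posterior mean is the precision-weighted average of μ₀ and x̄.
n·x̄ = 12·245.31 = 2943.72.
σ₀² = 235.21² = 55323.7441, σ² = 86.90² = 7551.61; σ² + n·σ₀² = 7551.61 + 12·55323.7441 = 671436.5392.
Posterior mean = (μ₀/σ₀² + n·x̄/σ²)/(1/σ₀² + n/σ²) = (σ²·μ₀ + σ₀²·n·x̄)/(σ² + n·σ₀²) = (7551.61·274.38 + 55323.7441·2943.72)/671436.5392 = 164929622.733852/671436.5392 = 245.6369.

245.6369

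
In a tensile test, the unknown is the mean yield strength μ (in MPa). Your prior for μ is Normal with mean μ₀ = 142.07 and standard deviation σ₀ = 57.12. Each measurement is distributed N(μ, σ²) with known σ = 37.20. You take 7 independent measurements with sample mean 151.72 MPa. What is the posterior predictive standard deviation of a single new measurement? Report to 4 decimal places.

39.6262

For Normal data with known variance σ², a Normal(μ₀, σ₀²) prior on μ is conjugate. Posterior precision = 1/σ₀² + n/σ²; posterior mean is the precision-weighted average of μ₀ and x̄.
σ₀² = 57.12² = 3262.6944, σ² = 37.20² = 1383.84; σ² + n·σ₀² = 1383.84 + 7·3262.6944 = 24222.7008.
Posterior precision = 1/σ₀² + n/σ² = 1/3262.6944 + 7/1383.84 = (σ² + n·σ₀²)/(σ₀²σ²) = 24222.7008/(3262.6944·1383.84); posterior variance σₙ² = σ₀²σ²/(σ² + n·σ₀²) = 3262.6944·1383.84/24222.7008 = 186.397341.
Predictive variance for one new observation = σₙ² + σ² = 3262.6944·1383.84/24222.7008 + 1383.84 = σ²·(σ₀² + 24222.7008)/24222.7008 = 1383.84·27485.3952/24222.7008 = 1570.237341; SD = √(1383.84·27485.3952/24222.7008) = 39.6262.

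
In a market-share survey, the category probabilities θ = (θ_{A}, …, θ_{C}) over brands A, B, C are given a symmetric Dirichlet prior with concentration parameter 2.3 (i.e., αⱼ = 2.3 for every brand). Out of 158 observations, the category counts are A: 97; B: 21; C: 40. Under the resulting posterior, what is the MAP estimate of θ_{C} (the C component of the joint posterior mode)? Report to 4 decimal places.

The Dirichlet prior is conjugate to the Multinomial likelihood: each posterior αⱼ = prior αⱼ + observed count nⱼ.
Posterior concentration: (99.3, 23.3, 42.3), total = 164.9.
Joint mode component: (α_{C}−1)/(Σα−K) = 41.3/161.9 = 0.2551.

0.2551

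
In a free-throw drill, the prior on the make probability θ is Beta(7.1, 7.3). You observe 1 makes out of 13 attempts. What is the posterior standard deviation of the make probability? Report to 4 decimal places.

0.0856

The Beta prior is conjugate to a Binomial/Bernoulli likelihood; the update adds successes to α and failures to β.
Posterior: Beta(α+k, β+n−k) = Beta(7.1+1, 7.3+12) = Beta(8.1, 19.3).
Var = αβ/((α+β)²(α+β+1)) = 8.1·19.3/(27.4²·28.4) = 0.00733201; SD = √0.00733201 = 0.0856.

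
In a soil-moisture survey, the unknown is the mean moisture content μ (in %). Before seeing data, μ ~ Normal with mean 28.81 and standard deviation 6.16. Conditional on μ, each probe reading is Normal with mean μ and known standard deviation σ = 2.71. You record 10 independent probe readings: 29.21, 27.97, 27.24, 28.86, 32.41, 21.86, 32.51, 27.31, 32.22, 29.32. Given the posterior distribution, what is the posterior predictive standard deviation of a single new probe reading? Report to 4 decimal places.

For Normal data with known variance σ², a Normal(μ₀, σ₀²) prior on μ is conjugate. Posterior precision = 1/σ₀² + n/σ²; posterior mean is the precision-weighted average of μ₀ and x̄.
σ₀² = 6.16² = 37.9456, σ² = 2.71² = 7.3441; σ² + n·σ₀² = 7.3441 + 10·37.9456 = 386.8001.
Posterior precision = 1/σ₀² + n/σ² = 1/37.9456 + 10/7.3441 = (σ² + n·σ₀²)/(σ₀²σ²) = 386.8001/(37.9456·7.3441); posterior variance σₙ² = σ₀²σ²/(σ² + n·σ₀²) = 37.9456·7.3441/386.8001 = 0.720466.
Predictive variance for one new observation = σₙ² + σ² = 37.9456·7.3441/386.8001 + 7.3441 = σ²·(σ₀² + 386.8001)/386.8001 = 7.3441·424.7457/386.8001 = 8.064566; SD = √(7.3441·424.7457/386.8001) = 2.8398.

2.8398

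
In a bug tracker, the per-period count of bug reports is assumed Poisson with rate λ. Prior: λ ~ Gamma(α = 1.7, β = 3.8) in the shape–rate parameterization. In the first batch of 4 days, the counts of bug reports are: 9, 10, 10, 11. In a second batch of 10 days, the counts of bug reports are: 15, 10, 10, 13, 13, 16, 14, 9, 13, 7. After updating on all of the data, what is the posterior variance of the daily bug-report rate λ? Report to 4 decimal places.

With a Gamma(shape α, rate β) prior, the Poisson likelihood is conjugate: the posterior is Gamma(α + ΣXᵢ, β + n).
Batch 1: sum of counts S = 40 over n = 4 days.
After batch 1: Gamma(α+S, β+n) = Gamma(1.7+40, 3.8+4) = Gamma(41.7, 7.8).
Batch 2: sum of counts S = 120 over n = 10 days.
After batch 2: Gamma(α+S, β+n) = Gamma(41.7+120, 7.8+10) = Gamma(161.7, 17.8).
Var = α/β² = 161.7/17.8² = 0.5104.

0.5104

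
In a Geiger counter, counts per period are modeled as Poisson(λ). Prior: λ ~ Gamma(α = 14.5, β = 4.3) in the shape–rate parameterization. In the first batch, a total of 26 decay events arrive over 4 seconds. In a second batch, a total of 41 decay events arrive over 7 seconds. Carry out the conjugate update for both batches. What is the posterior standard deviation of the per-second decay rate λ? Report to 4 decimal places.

0.5900

With a Gamma(shape α, rate β) prior, the Poisson likelihood is conjugate: the posterior is Gamma(α + ΣXᵢ, β + n).
After batch 1: Gamma(α+S, β+n) = Gamma(14.5+26, 4.3+4) = Gamma(40.5, 8.3).
After batch 2: Gamma(α+S, β+n) = Gamma(40.5+41, 8.3+7) = Gamma(81.5, 15.3).
SD = √α/β = √81.5/15.3 = 0.5900.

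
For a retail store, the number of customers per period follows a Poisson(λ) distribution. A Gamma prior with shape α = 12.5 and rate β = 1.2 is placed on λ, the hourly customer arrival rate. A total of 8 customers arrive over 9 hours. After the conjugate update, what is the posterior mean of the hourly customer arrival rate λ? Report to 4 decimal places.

With a Gamma(shape α, rate β) prior, the Poisson likelihood is conjugate: the posterior is Gamma(α + ΣXᵢ, β + n).
Posterior: Gamma(α+S, β+n) = Gamma(12.5+8, 1.2+9) = Gamma(20.5, 10.2).
Posterior mean = α/β = 20.5/10.2 = 2.0098.

2.0098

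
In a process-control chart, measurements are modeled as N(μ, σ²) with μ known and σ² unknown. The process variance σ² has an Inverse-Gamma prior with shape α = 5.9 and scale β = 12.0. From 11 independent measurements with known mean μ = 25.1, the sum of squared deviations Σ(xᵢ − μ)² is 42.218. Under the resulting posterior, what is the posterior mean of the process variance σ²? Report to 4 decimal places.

With known mean μ and an Inverse-Gamma(α, β) prior on σ², the Normal likelihood is conjugate: posterior is Inv-Gamma(α + n/2, β + Σ(xᵢ−μ)²/2).
Posterior: Inv-Gamma(5.9 + 11/2, 12.0 + 42.218/2) = Inv-Gamma(11.40, 33.1090).
E[σ²|data] = β/(α−1) = 33.1090/10.40 = 3.1836.

3.1836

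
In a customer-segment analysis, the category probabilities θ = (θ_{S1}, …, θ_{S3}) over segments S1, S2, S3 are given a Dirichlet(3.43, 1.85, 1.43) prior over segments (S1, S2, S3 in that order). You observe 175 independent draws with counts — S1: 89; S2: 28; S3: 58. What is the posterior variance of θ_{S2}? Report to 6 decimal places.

The Dirichlet prior is conjugate to the Multinomial likelihood: each posterior αⱼ = prior αⱼ + observed count nⱼ.
Posterior concentration: (92.43, 29.85, 59.43), total = 181.71.
Var[θ_j] = α_j(Σα−α_j)/((Σα)²(Σα+1)) = 29.85·151.86/(181.71²·182.71) = 0.000751.

0.000751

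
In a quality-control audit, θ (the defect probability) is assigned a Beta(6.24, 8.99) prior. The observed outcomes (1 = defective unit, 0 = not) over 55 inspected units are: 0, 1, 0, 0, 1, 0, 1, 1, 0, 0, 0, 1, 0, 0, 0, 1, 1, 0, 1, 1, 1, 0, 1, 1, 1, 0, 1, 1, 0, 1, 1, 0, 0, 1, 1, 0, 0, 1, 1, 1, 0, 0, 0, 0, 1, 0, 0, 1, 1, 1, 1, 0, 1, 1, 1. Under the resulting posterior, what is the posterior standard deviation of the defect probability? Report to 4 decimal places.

The Beta prior is conjugate to a Binomial/Bernoulli likelihood; the update adds successes to α and failures to β.
Posterior: Beta(α+k, β+n−k) = Beta(6.24+30, 8.99+25) = Beta(36.24, 33.99).
Var = αβ/((α+β)²(α+β+1)) = 36.24·33.99/(70.23²·71.23) = 0.00350615; SD = √0.00350615 = 0.0592.

0.0592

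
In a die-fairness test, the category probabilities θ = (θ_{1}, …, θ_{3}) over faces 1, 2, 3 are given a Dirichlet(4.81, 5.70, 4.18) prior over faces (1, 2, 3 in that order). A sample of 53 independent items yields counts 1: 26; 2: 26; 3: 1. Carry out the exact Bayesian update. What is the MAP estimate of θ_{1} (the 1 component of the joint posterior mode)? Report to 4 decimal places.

0.4608

The Dirichlet prior is conjugate to the Multinomial likelihood: each posterior αⱼ = prior αⱼ + observed count nⱼ.
Posterior concentration: (30.81, 31.70, 5.18), total = 67.69.
Joint mode component: (α_{1}−1)/(Σα−K) = 29.81/64.69 = 0.4608.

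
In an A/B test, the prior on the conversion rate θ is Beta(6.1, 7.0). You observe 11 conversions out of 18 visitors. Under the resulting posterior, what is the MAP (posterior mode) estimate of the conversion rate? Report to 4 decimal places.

The Beta prior is conjugate to a Binomial/Bernoulli likelihood; the update adds successes to α and failures to β.
Posterior: Beta(α+k, β+n−k) = Beta(6.1+11, 7.0+7) = Beta(17.1, 14.0).
Mode of Beta(a,b) for a,b>1 is (a−1)/(a+b−2) = 16.1/29.1 = 0.5533.

0.5533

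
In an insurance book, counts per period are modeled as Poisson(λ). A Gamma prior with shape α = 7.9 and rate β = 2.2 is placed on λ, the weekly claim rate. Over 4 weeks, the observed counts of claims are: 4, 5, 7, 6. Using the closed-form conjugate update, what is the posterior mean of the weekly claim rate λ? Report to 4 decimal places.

With a Gamma(shape α, rate β) prior, the Poisson likelihood is conjugate: the posterior is Gamma(α + ΣXᵢ, β + n).
Sum of counts S = 22 over n = 4 weeks.
Posterior: Gamma(α+S, β+n) = Gamma(7.9+22, 2.2+4) = Gamma(29.9, 6.2).
Posterior mean = α/β = 29.9/6.2 = 4.8226.

4.8226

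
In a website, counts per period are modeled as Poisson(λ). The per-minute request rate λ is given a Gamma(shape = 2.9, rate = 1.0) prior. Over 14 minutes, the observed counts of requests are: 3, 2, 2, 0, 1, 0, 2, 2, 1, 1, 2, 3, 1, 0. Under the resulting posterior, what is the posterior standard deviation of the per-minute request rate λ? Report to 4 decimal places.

0.3190

With a Gamma(shape α, rate β) prior, the Poisson likelihood is conjugate: the posterior is Gamma(α + ΣXᵢ, β + n).
Sum of counts S = 20 over n = 14 minutes.
Posterior: Gamma(α+S, β+n) = Gamma(2.9+20, 1.0+14) = Gamma(22.9, 15.0).
SD = √α/β = √22.9/15.0 = 0.3190.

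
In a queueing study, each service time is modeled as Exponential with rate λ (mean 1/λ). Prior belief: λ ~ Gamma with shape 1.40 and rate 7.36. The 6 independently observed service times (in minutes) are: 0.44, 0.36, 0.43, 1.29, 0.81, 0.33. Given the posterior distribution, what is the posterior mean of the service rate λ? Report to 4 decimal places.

0.6715

With a Gamma(shape α, rate β) prior on the exponential rate λ, the posterior after n observations with total T = Σxᵢ is Gamma(α+n, β+T).
Sum of observations T = 3.66 minutes; n = 6.
Posterior: Gamma(1.40+6, 7.36+3.66) = Gamma(7.40, 11.02).
Posterior mean of λ = α/β = 7.40/11.02 = 0.6715.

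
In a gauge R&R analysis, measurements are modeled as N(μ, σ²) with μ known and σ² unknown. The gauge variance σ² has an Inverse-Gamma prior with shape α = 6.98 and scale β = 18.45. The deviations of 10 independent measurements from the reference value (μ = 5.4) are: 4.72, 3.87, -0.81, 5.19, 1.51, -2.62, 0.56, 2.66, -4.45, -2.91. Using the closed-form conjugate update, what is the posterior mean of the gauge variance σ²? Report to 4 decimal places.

With known mean μ and an Inverse-Gamma(α, β) prior on σ², the Normal likelihood is conjugate: posterior is Inv-Gamma(α + n/2, β + Σ(xᵢ−μ)²/2).
Σ(xᵢ−μ)² = (4.72)² + (3.87)² + (-0.81)² + (5.19)² + (1.51)² + (-2.62)² + (0.56)² + (2.66)² + (-4.45)² + (-2.91)² = 109.6518.
Posterior: Inv-Gamma(6.98 + 10/2, 18.45 + 109.6518/2) = Inv-Gamma(11.98, 73.27590).
E[σ²|data] = β/(α−1) = 73.27590/10.98 = 6.6736.

6.6736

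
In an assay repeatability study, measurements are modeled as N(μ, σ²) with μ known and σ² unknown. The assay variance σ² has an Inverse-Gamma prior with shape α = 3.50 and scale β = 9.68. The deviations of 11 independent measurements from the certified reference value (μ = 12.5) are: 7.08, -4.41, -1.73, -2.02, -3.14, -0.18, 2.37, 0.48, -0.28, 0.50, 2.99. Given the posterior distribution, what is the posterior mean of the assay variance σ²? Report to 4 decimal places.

7.5635

With known mean μ and an Inverse-Gamma(α, β) prior on σ², the Normal likelihood is conjugate: posterior is Inv-Gamma(α + n/2, β + Σ(xᵢ−μ)²/2).
Σ(xᵢ−μ)² = (7.08)² + (-4.41)² + (-1.73)² + (-2.02)² + (-3.14)² + (-0.18)² + (2.37)² + (0.48)² + (-0.28)² + (0.50)² + (2.99)² = 101.6556.
Posterior: Inv-Gamma(3.50 + 11/2, 9.68 + 101.6556/2) = Inv-Gamma(9.00, 60.50780).
E[σ²|data] = β/(α−1) = 60.50780/8.00 = 7.5635.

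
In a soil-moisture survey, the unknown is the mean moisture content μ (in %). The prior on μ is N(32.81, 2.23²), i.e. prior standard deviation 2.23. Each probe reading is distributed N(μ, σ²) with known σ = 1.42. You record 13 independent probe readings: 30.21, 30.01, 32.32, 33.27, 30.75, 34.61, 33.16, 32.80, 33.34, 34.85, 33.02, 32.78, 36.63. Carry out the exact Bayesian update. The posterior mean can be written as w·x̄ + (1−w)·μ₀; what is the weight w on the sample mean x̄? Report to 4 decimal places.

For Normal data with known variance σ², a Normal(μ₀, σ₀²) prior on μ is conjugate. Posterior precision = 1/σ₀² + n/σ²; posterior mean is the precision-weighted average of μ₀ and x̄.
σ₀² = 2.23² = 4.9729, σ² = 1.42² = 2.0164. Prior precision 1/σ₀² = 1/4.9729; data precision n/σ² = 13/2.0164.
w = (n/σ²)/(1/σ₀² + n/σ²) = n·σ₀²/(σ² + n·σ₀²) = 13·4.9729/(2.0164 + 13·4.9729) = 64.6477/66.6641 = 0.9698.

0.9698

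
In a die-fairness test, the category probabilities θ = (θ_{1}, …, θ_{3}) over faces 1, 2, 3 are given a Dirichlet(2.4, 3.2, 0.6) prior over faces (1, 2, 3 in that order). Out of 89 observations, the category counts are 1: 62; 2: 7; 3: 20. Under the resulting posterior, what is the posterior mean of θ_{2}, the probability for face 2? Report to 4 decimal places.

The Dirichlet prior is conjugate to the Multinomial likelihood: each posterior αⱼ = prior αⱼ + observed count nⱼ.
Posterior concentration: (64.4, 10.2, 20.6), total = 95.2.
E[θ_{2}|data] = α_{2}/Σα = 10.2/95.2 = 0.1071.

0.1071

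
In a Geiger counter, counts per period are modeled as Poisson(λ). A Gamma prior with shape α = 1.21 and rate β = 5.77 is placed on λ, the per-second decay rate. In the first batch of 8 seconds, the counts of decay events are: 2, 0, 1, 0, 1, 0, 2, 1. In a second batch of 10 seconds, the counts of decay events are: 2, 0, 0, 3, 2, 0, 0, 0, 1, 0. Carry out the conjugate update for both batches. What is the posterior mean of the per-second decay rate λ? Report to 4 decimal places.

0.6820

With a Gamma(shape α, rate β) prior, the Poisson likelihood is conjugate: the posterior is Gamma(α + ΣXᵢ, β + n).
Batch 1: sum of counts S = 7 over n = 8 seconds.
After batch 1: Gamma(α+S, β+n) = Gamma(1.21+7, 5.77+8) = Gamma(8.21, 13.77).
Batch 2: sum of counts S = 8 over n = 10 seconds.
After batch 2: Gamma(α+S, β+n) = Gamma(8.21+8, 13.77+10) = Gamma(16.21, 23.77).
Posterior mean = α/β = 16.21/23.77 = 0.6820.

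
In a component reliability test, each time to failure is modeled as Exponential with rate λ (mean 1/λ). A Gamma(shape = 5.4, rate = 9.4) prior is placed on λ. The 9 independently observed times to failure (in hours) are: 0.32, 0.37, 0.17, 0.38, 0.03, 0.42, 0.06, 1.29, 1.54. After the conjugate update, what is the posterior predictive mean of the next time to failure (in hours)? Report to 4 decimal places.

1.0433

With a Gamma(shape α, rate β) prior on the exponential rate λ, the posterior after n observations with total T = Σxᵢ is Gamma(α+n, β+T).
Sum of observations T = 4.58 hours; n = 9.
Posterior: Gamma(5.4+9, 9.4+4.58) = Gamma(14.4, 13.98).
The predictive distribution for the next observation is Lomax; its mean is β/(α−1) = 13.98/13.4 = 1.0433.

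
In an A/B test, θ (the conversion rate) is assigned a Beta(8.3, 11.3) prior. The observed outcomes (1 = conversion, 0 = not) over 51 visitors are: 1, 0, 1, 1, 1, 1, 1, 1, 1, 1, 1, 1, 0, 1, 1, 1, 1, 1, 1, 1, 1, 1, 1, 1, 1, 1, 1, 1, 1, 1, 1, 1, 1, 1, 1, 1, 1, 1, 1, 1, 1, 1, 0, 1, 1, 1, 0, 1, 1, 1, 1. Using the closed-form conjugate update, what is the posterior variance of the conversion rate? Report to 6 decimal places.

The Beta prior is conjugate to a Binomial/Bernoulli likelihood; the update adds successes to α and failures to β.
Posterior: Beta(α+k, β+n−k) = Beta(8.3+47, 11.3+4) = Beta(55.3, 15.3).
Var = αβ/((α+β)²(α+β+1)) = 55.3·15.3/(70.6²·71.6) = 0.002371.

0.002371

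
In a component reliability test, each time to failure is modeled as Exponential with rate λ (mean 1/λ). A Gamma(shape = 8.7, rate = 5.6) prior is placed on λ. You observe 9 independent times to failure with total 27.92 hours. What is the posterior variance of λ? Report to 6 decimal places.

With a Gamma(shape α, rate β) prior on the exponential rate λ, the posterior after n observations with total T = Σxᵢ is Gamma(α+n, β+T).
Posterior: Gamma(8.7+9, 5.6+27.92) = Gamma(17.7, 33.52).
Var = α/β² = 0.015753.

0.015753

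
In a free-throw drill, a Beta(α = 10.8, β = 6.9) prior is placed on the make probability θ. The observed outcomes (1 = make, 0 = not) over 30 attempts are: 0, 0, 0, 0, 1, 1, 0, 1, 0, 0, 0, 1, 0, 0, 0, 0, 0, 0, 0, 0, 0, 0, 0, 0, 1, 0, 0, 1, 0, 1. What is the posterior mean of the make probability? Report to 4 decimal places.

0.3732

The Beta prior is conjugate to a Binomial/Bernoulli likelihood; the update adds successes to α and failures to β.
Posterior: Beta(α+k, β+n−k) = Beta(10.8+7, 6.9+23) = Beta(17.8, 29.9).
Posterior mean = α/(α+β) = 17.8/47.7 = 0.3732.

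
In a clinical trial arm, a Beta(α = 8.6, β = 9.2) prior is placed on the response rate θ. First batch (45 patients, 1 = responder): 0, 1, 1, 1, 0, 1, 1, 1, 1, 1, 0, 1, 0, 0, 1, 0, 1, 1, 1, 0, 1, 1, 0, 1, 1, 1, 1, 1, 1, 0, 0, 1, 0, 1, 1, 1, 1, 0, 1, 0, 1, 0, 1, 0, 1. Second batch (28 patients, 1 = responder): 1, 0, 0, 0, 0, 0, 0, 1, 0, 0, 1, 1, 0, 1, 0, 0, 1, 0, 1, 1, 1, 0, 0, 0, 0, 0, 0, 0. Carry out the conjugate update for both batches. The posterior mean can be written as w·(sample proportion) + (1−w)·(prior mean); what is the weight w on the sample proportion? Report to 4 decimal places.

0.8040

The Beta prior is conjugate to a Binomial/Bernoulli likelihood; the update adds successes to α and failures to β.
Total number of patients: n = 45 + 28 = 73.
Posterior mean = (α₀+k)/(α₀+β₀+n) = [n/(α₀+β₀+n)]·(k/n) + [(α₀+β₀)/(α₀+β₀+n)]·α₀/(α₀+β₀), so only n and the prior enter the weight.
The weight on the data is w = n/(α₀+β₀+n) = 73/(8.6+9.2+73) = 73/90.8 = 0.8040.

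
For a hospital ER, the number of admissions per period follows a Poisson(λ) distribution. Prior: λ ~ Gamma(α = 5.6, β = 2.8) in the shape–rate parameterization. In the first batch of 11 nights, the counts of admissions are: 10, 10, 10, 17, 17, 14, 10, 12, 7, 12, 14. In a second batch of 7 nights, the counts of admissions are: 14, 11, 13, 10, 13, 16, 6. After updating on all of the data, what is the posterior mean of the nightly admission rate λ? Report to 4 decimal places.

10.6538

With a Gamma(shape α, rate β) prior, the Poisson likelihood is conjugate: the posterior is Gamma(α + ΣXᵢ, β + n).
Batch 1: sum of counts S = 133 over n = 11 nights.
After batch 1: Gamma(α+S, β+n) = Gamma(5.6+133, 2.8+11) = Gamma(138.6, 13.8).
Batch 2: sum of counts S = 83 over n = 7 nights.
After batch 2: Gamma(α+S, β+n) = Gamma(138.6+83, 13.8+7) = Gamma(221.6, 20.8).
Posterior mean = α/β = 221.6/20.8 = 10.6538.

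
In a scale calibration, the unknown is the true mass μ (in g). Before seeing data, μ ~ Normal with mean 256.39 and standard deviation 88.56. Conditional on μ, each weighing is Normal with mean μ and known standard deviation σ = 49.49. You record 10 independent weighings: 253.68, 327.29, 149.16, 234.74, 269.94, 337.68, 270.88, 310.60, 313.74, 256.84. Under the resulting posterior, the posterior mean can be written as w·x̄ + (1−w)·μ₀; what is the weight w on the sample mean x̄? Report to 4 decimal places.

0.9697

For Normal data with known variance σ², a Normal(μ₀, σ₀²) prior on μ is conjugate. Posterior precision = 1/σ₀² + n/σ²; posterior mean is the precision-weighted average of μ₀ and x̄.
σ₀² = 88.56² = 7842.8736, σ² = 49.49² = 2449.2601. Prior precision 1/σ₀² = 1/7842.8736; data precision n/σ² = 10/2449.2601.
w = (n/σ²)/(1/σ₀² + n/σ²) = n·σ₀²/(σ² + n·σ₀²) = 10·7842.8736/(2449.2601 + 10·7842.8736) = 78428.736/80877.9961 = 0.9697.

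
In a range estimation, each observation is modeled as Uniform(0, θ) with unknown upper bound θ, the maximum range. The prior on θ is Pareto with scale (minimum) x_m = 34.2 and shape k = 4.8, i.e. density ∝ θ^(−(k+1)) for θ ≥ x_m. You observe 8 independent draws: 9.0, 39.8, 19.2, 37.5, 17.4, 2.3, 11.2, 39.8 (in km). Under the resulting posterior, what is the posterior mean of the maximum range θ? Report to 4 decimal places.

A Pareto(scale x_m, shape k) prior on the upper bound θ of Uniform(0, θ) is conjugate: posterior is Pareto(max(x_m, max xᵢ), k + n).
Sample maximum = 39.8; prior scale x_m = 34.2 → posterior scale = max = 39.8.
Posterior shape = 4.8 + 8 = 12.8.
E[θ|data] = k·x_m/(k−1) = 12.8·39.8/11.8 = 43.1729.

43.1729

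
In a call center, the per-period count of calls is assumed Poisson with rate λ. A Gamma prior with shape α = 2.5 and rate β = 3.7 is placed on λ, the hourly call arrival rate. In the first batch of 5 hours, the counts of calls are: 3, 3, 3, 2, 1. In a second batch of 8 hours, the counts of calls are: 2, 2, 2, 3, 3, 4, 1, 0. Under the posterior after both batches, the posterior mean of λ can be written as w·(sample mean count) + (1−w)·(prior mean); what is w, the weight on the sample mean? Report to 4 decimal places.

With a Gamma(shape α, rate β) prior, the Poisson likelihood is conjugate: the posterior is Gamma(α + ΣXᵢ, β + n).
Total number of hours: n = 5 + 8 = 13.
Posterior mean = (α₀+S)/(β₀+n) = [n/(β₀+n)]·(S/n) + [β₀/(β₀+n)]·(α₀/β₀), so only n and β₀ enter the weight.
Weight on data w = n/(β₀+n) = 13/(3.7+13) = 13/16.7 = 0.7784.

0.7784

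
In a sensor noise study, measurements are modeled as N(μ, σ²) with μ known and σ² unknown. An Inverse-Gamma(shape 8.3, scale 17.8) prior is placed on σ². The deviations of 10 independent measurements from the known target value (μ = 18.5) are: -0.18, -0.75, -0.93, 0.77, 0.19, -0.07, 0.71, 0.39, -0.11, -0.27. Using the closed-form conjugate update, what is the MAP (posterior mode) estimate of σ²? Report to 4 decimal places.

1.3439

With known mean μ and an Inverse-Gamma(α, β) prior on σ², the Normal likelihood is conjugate: posterior is Inv-Gamma(α + n/2, β + Σ(xᵢ−μ)²/2).
Σ(xᵢ−μ)² = (-0.18)² + (-0.75)² + (-0.93)² + (0.77)² + (0.19)² + (-0.07)² + (0.71)² + (0.39)² + (-0.11)² + (-0.27)² = 2.8349.
Posterior: Inv-Gamma(8.3 + 10/2, 17.8 + 2.8349/2) = Inv-Gamma(13.30, 19.21745).
Mode = β/(α+1) = 19.21745/14.30 = 1.3439.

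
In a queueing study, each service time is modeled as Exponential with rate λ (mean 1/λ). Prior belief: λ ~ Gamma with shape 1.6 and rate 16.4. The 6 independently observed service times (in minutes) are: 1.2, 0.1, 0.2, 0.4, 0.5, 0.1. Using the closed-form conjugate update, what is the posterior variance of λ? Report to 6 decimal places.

With a Gamma(shape α, rate β) prior on the exponential rate λ, the posterior after n observations with total T = Σxᵢ is Gamma(α+n, β+T).
Sum of observations T = 2.5 minutes; n = 6.
Posterior: Gamma(1.6+6, 16.4+2.5) = Gamma(7.6, 18.9).
Var = α/β² = 0.021276.

0.021276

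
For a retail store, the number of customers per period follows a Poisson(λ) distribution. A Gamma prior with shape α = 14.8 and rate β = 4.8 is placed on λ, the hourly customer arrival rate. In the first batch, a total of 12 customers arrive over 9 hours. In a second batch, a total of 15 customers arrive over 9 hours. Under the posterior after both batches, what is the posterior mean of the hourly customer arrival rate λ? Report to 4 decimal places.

With a Gamma(shape α, rate β) prior, the Poisson likelihood is conjugate: the posterior is Gamma(α + ΣXᵢ, β + n).
After batch 1: Gamma(α+S, β+n) = Gamma(14.8+12, 4.8+9) = Gamma(26.8, 13.8).
After batch 2: Gamma(α+S, β+n) = Gamma(26.8+15, 13.8+9) = Gamma(41.8, 22.8).
Posterior mean = α/β = 41.8/22.8 = 1.8333.

1.8333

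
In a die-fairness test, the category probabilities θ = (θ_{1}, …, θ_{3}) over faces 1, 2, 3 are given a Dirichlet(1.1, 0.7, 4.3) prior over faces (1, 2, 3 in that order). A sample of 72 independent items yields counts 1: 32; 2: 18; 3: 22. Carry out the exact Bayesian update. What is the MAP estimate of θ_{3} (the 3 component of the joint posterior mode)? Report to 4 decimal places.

0.3369

The Dirichlet prior is conjugate to the Multinomial likelihood: each posterior αⱼ = prior αⱼ + observed count nⱼ.
Posterior concentration: (33.1, 18.7, 26.3), total = 78.1.
Joint mode component: (α_{3}−1)/(Σα−K) = 25.3/75.1 = 0.3369.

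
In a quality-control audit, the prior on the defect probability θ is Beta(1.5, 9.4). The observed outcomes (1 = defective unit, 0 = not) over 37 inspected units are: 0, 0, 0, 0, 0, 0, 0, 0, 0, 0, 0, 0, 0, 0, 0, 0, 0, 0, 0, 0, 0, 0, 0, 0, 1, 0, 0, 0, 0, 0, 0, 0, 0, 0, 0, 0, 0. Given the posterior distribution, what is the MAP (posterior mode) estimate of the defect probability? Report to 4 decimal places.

0.0327

The Beta prior is conjugate to a Binomial/Bernoulli likelihood; the update adds successes to α and failures to β.
Posterior: Beta(α+k, β+n−k) = Beta(1.5+1, 9.4+36) = Beta(2.5, 45.4).
Mode of Beta(a,b) for a,b>1 is (a−1)/(a+b−2) = 1.5/45.9 = 0.0327.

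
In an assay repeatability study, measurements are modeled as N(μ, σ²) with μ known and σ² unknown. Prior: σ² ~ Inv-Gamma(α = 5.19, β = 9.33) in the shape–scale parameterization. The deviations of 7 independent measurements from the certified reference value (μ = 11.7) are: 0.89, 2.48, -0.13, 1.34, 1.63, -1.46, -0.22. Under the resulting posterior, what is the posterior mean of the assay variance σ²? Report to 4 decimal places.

2.0970

With known mean μ and an Inverse-Gamma(α, β) prior on σ², the Normal likelihood is conjugate: posterior is Inv-Gamma(α + n/2, β + Σ(xᵢ−μ)²/2).
Σ(xᵢ−μ)² = (0.89)² + (2.48)² + (-0.13)² + (1.34)² + (1.63)² + (-1.46)² + (-0.22)² = 13.5919.
Posterior: Inv-Gamma(5.19 + 7/2, 9.33 + 13.5919/2) = Inv-Gamma(8.69, 16.12595).
E[σ²|data] = β/(α−1) = 16.12595/7.69 = 2.0970.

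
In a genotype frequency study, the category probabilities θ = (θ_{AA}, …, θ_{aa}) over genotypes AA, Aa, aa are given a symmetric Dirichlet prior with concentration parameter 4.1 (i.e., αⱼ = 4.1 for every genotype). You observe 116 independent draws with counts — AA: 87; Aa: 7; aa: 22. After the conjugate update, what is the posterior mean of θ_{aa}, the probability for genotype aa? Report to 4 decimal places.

The Dirichlet prior is conjugate to the Multinomial likelihood: each posterior αⱼ = prior αⱼ + observed count nⱼ.
Posterior concentration: (91.1, 11.1, 26.1), total = 128.3.
E[θ_{aa}|data] = α_{aa}/Σα = 26.1/128.3 = 0.2034.

0.2034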